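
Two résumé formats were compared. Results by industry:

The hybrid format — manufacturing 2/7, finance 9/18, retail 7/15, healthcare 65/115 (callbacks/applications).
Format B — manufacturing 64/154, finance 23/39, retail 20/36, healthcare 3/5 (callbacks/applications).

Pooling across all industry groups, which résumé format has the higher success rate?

the hybrid format

Manufacturing: the hybrid format 2/7 = 28.6%, Format B 64/154 = 41.6% → Format B
Finance: the hybrid format 9/18 = 50.0%, Format B 23/39 = 59.0% → Format B
Retail: the hybrid format 7/15 = 46.7%, Format B 20/36 = 55.6% → Format B
Healthcare: the hybrid format 65/115 = 56.5%, Format B 3/5 = 60.0% → Format B
Overall: the hybrid format 83/155 = 53.5%, Format B 110/234 = 47.0% → the hybrid format
(Format B wins every industry group but the hybrid format wins overall — Format B's applications skew toward the low-rate manufacturing group.)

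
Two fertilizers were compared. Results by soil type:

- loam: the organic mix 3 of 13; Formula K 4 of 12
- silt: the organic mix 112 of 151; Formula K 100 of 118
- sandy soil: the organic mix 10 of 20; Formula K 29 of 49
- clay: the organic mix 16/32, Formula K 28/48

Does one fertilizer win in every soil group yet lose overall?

No

Loam: the organic mix 3/13 = 23.1%, Formula K 4/12 = 33.3% → Formula K
Silt: the organic mix 112/151 = 74.2%, Formula K 100/118 = 84.7% → Formula K
Sandy soil: the organic mix 10/20 = 50.0%, Formula K 29/49 = 59.2% → Formula K
Clay: the organic mix 16/32 = 50.0%, Formula K 28/48 = 58.3% → Formula K
Overall: the organic mix 141/216 = 65.3%, Formula K 161/227 = 70.9% → Formula K
Formula K wins overall and in every soil group — no reversal.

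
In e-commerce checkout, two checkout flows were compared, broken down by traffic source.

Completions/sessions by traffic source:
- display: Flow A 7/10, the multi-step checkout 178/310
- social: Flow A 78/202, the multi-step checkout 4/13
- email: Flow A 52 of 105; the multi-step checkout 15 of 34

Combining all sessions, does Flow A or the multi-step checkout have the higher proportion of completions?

Display: Flow A 7/10 = 70.0%, the multi-step checkout 178/310 = 57.4% → Flow A
Social: Flow A 78/202 = 38.6%, the multi-step checkout 4/13 = 30.8% → Flow A
Email: Flow A 52/105 = 49.5%, the multi-step checkout 15/34 = 44.1% → Flow A
Overall: Flow A 137/317 = 43.2%, the multi-step checkout 197/357 = 55.2% → the multi-step checkout
(Flow A wins every traffic group but the multi-step checkout wins overall — Flow A's sessions skew toward the low-rate social group.)

the multi-step checkout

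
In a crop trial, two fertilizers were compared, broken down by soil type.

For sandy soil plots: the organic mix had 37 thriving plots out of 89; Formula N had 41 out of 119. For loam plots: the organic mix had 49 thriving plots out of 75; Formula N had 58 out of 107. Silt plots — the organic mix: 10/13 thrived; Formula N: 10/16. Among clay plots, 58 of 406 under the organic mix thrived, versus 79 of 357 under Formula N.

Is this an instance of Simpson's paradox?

Sandy soil: the organic mix 37/89 = 41.6%, Formula N 41/119 = 34.5% → the organic mix
Loam: the organic mix 49/75 = 65.3%, Formula N 58/107 = 54.2% → the organic mix
Silt: the organic mix 10/13 = 76.9%, Formula N 10/16 = 62.5% → the organic mix
Clay: the organic mix 58/406 = 14.3%, Formula N 79/357 = 22.1% → Formula N
Overall: the organic mix 154/583 = 26.4%, Formula N 188/599 = 31.4% → Formula N
Neither sweeps: the organic mix wins 3 of 4 groups, Formula N wins 1. Formula N wins overall but not every group — no Simpson reversal.

No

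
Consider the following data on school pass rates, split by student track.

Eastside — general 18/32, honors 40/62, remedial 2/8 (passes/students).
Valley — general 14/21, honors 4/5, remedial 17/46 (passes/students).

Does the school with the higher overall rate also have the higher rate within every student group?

General: Eastside 18/32 = 56.2%, Valley 14/21 = 66.7% → Valley
Honors: Eastside 40/62 = 64.5%, Valley 4/5 = 80.0% → Valley
Remedial: Eastside 2/8 = 25.0%, Valley 17/46 = 37.0% → Valley
Overall: Eastside 60/102 = 58.8%, Valley 35/72 = 48.6% → Eastside
Valley wins each student group but Eastside wins overall — the comparison reverses. Valley's students skew toward remedial, which has a lower base rate.

No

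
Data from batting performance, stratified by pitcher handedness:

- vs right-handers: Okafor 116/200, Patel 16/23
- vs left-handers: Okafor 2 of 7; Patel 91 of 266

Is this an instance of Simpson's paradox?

Yes

Vs right-handers: Okafor 116/200 = 58.0%, Patel 16/23 = 69.6% → Patel
Vs left-handers: Okafor 2/7 = 28.6%, Patel 91/266 = 34.2% → Patel
Overall: Okafor 118/207 = 57.0%, Patel 107/289 = 37.0% → Okafor
Patel wins each pitcher group but Okafor wins overall — the comparison reverses. Patel's at-bats skew toward vs left-handers, which has a lower base rate.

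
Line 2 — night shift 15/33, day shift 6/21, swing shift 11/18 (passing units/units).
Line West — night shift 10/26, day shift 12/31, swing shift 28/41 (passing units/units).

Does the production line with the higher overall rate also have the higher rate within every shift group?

No

Night shift: Line 2 15/33 = 45.5%, Line West 10/26 = 38.5% → Line 2
Day shift: Line 2 6/21 = 28.6%, Line West 12/31 = 38.7% → Line West
Swing shift: Line 2 11/18 = 61.1%, Line West 28/41 = 68.3% → Line West
Overall: Line 2 32/72 = 44.4%, Line West 50/98 = 51.0% → Line West
Neither sweeps: Line 2 wins 1 of 3 groups, Line West wins 2. Line West wins overall but not every group — no Simpson reversal.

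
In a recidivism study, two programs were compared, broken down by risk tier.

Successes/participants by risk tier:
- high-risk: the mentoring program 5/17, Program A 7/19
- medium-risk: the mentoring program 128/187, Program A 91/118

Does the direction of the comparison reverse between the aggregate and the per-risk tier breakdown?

High-risk: the mentoring program 5/17 = 29.4%, Program A 7/19 = 36.8% → Program A
Medium-risk: the mentoring program 128/187 = 68.4%, Program A 91/118 = 77.1% → Program A
Overall: the mentoring program 133/204 = 65.2%, Program A 98/137 = 71.5% → Program A
Program A wins overall and in every risk group — no reversal.

No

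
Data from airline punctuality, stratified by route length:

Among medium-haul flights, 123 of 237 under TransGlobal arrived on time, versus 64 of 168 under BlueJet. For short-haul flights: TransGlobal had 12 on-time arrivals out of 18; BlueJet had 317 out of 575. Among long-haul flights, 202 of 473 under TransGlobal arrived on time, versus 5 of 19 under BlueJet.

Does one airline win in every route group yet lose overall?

Yes

Medium-haul: TransGlobal 123/237 = 51.9%, BlueJet 64/168 = 38.1% → TransGlobal
Short-haul: TransGlobal 12/18 = 66.7%, BlueJet 317/575 = 55.1% → TransGlobal
Long-haul: TransGlobal 202/473 = 42.7%, BlueJet 5/19 = 26.3% → TransGlobal
Overall: TransGlobal 337/728 = 46.3%, BlueJet 386/762 = 50.7% → BlueJet
TransGlobal wins each route group but BlueJet wins overall — the comparison reverses. TransGlobal's flights skew toward long-haul, which has a lower base rate.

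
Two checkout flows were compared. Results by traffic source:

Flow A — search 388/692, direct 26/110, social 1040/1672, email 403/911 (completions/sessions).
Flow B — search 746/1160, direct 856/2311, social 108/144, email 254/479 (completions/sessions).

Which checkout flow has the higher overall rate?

Search: Flow A 388/692 = 56.1%, Flow B 746/1160 = 64.3% → Flow B
Direct: Flow A 26/110 = 23.6%, Flow B 856/2311 = 37.0% → Flow B
Social: Flow A 1040/1672 = 62.2%, Flow B 108/144 = 75.0% → Flow B
Email: Flow A 403/911 = 44.2%, Flow B 254/479 = 53.0% → Flow B
Overall: Flow A 1857/3385 = 54.9%, Flow B 1964/4094 = 48.0% → Flow A
(Flow B wins every traffic group but Flow A wins overall — Flow B's sessions skew toward the low-rate direct group.)

Flow A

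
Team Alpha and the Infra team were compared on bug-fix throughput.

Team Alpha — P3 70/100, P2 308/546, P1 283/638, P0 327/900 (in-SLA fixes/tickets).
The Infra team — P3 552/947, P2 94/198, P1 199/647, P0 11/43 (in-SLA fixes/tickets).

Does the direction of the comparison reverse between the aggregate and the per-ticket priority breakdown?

P3: Team Alpha 70/100 = 70.0%, the Infra team 552/947 = 58.3% → Team Alpha
P2: Team Alpha 308/546 = 56.4%, the Infra team 94/198 = 47.5% → Team Alpha
P1: Team Alpha 283/638 = 44.4%, the Infra team 199/647 = 30.8% → Team Alpha
P0: Team Alpha 327/900 = 36.3%, the Infra team 11/43 = 25.6% → Team Alpha
Overall: Team Alpha 988/2184 = 45.2%, the Infra team 856/1835 = 46.6% → the Infra team
Team Alpha wins each ticket group but the Infra team wins overall — the comparison reverses. Team Alpha's tickets skew toward P0, which has a lower base rate.

Yes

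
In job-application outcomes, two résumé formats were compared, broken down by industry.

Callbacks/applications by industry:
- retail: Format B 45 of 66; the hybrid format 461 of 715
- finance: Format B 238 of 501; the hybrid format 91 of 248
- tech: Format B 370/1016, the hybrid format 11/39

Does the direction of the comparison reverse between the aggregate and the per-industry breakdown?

Yes

Retail: Format B 45/66 = 68.2%, the hybrid format 461/715 = 64.5% → Format B
Finance: Format B 238/501 = 47.5%, the hybrid format 91/248 = 36.7% → Format B
Tech: Format B 370/1016 = 36.4%, the hybrid format 11/39 = 28.2% → Format B
Overall: Format B 653/1583 = 41.3%, the hybrid format 563/1002 = 56.2% → the hybrid format
Format B wins each industry group but the hybrid format wins overall — the comparison reverses. Format B's applications skew toward tech, which has a lower base rate.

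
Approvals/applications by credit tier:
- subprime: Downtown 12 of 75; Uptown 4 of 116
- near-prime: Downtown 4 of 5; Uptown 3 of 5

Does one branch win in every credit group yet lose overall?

No

Subprime: Downtown 12/75 = 16.0%, Uptown 4/116 = 3.4% → Downtown
Near-prime: Downtown 4/5 = 80.0%, Uptown 3/5 = 60.0% → Downtown
Overall: Downtown 16/80 = 20.0%, Uptown 7/121 = 5.8% → Downtown
Downtown wins overall and in every credit group — no reversal.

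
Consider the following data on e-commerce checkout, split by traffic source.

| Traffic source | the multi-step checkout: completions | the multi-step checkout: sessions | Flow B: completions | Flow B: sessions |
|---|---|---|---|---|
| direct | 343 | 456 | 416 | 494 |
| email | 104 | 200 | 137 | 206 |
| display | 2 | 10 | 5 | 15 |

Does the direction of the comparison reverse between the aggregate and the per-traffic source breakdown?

No

Direct: the multi-step checkout 343/456 = 75.2%, Flow B 416/494 = 84.2% → Flow B
Email: the multi-step checkout 104/200 = 52.0%, Flow B 137/206 = 66.5% → Flow B
Display: the multi-step checkout 2/10 = 20.0%, Flow B 5/15 = 33.3% → Flow B
Overall: the multi-step checkout 449/666 = 67.4%, Flow B 558/715 = 78.0% → Flow B
Flow B wins overall and in every traffic group — no reversal.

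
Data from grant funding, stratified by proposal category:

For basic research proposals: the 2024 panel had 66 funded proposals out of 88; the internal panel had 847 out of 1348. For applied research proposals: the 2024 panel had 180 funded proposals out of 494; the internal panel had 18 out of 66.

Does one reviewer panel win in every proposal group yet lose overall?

Basic research: the 2024 panel 66/88 = 75.0%, the internal panel 847/1348 = 62.8% → the 2024 panel
Applied research: the 2024 panel 180/494 = 36.4%, the internal panel 18/66 = 27.3% → the 2024 panel
Overall: the 2024 panel 246/582 = 42.3%, the internal panel 865/1414 = 61.2% → the internal panel
The 2024 panel wins each proposal group but the internal panel wins overall — the comparison reverses. The 2024 panel's proposals skew toward applied research, which has a lower base rate.

Yes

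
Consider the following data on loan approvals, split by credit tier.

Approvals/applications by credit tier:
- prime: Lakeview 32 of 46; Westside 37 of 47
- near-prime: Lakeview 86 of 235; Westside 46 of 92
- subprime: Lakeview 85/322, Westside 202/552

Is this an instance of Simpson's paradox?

No

Prime: Lakeview 32/46 = 69.6%, Westside 37/47 = 78.7% → Westside
Near-prime: Lakeview 86/235 = 36.6%, Westside 46/92 = 50.0% → Westside
Subprime: Lakeview 85/322 = 26.4%, Westside 202/552 = 36.6% → Westside
Overall: Lakeview 203/603 = 33.7%, Westside 285/691 = 41.2% → Westside
Westside wins overall and in every credit group — no reversal.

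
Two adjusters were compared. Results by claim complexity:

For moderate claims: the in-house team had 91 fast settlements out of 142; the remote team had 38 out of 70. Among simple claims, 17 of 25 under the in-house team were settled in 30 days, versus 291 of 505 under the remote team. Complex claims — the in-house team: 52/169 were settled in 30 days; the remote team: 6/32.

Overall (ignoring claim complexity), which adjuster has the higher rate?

the remote team

Moderate: the in-house team 91/142 = 64.1%, the remote team 38/70 = 54.3% → the in-house team
Simple: the in-house team 17/25 = 68.0%, the remote team 291/505 = 57.6% → the in-house team
Complex: the in-house team 52/169 = 30.8%, the remote team 6/32 = 18.8% → the in-house team
Overall: the in-house team 160/336 = 47.6%, the remote team 335/607 = 55.2% → the remote team
(The in-house team wins every claim group but the remote team wins overall — the in-house team's claims skew toward the low-rate complex group.)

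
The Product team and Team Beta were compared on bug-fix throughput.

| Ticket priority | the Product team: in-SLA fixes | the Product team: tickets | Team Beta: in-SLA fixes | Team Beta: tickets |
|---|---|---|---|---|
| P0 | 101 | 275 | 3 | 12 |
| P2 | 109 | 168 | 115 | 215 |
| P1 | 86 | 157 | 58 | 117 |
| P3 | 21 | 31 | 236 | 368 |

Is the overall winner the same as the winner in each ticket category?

No

P0: the Product team 101/275 = 36.7%, Team Beta 3/12 = 25.0% → the Product team
P2: the Product team 109/168 = 64.9%, Team Beta 115/215 = 53.5% → the Product team
P1: the Product team 86/157 = 54.8%, Team Beta 58/117 = 49.6% → the Product team
P3: the Product team 21/31 = 67.7%, Team Beta 236/368 = 64.1% → the Product team
Overall: the Product team 317/631 = 50.2%, Team Beta 412/712 = 57.9% → Team Beta
The Product team wins each ticket group but Team Beta wins overall — the comparison reverses. The Product team's tickets skew toward P0, which has a lower base rate.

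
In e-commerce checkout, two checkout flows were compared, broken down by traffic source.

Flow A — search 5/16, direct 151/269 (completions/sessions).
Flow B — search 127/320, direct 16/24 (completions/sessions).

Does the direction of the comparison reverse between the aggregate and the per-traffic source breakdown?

Search: Flow A 5/16 = 31.2%, Flow B 127/320 = 39.7% → Flow B
Direct: Flow A 151/269 = 56.1%, Flow B 16/24 = 66.7% → Flow B
Overall: Flow A 156/285 = 54.7%, Flow B 143/344 = 41.6% → Flow A
Flow B wins each traffic group but Flow A wins overall — the comparison reverses. Flow B's sessions skew toward search, which has a lower base rate.

Yes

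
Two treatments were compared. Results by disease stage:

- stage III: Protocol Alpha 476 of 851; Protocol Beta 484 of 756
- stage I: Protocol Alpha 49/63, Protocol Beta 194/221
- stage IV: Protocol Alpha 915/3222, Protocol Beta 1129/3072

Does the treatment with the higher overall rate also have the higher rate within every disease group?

Yes

Stage III: Protocol Alpha 476/851 = 55.9%, Protocol Beta 484/756 = 64.0% → Protocol Beta
Stage I: Protocol Alpha 49/63 = 77.8%, Protocol Beta 194/221 = 87.8% → Protocol Beta
Stage IV: Protocol Alpha 915/3222 = 28.4%, Protocol Beta 1129/3072 = 36.8% → Protocol Beta
Overall: Protocol Alpha 1440/4136 = 34.8%, Protocol Beta 1807/4049 = 44.6% → Protocol Beta
Protocol Beta wins overall and in every disease group — no reversal.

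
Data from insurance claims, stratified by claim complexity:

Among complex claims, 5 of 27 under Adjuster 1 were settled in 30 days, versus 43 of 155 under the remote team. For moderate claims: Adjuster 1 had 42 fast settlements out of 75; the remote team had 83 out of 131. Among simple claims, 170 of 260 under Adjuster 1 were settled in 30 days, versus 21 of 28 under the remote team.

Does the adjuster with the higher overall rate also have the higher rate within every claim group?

No

Complex: Adjuster 1 5/27 = 18.5%, the remote team 43/155 = 27.7% → the remote team
Moderate: Adjuster 1 42/75 = 56.0%, the remote team 83/131 = 63.4% → the remote team
Simple: Adjuster 1 170/260 = 65.4%, the remote team 21/28 = 75.0% → the remote team
Overall: Adjuster 1 217/362 = 59.9%, the remote team 147/314 = 46.8% → Adjuster 1
The remote team wins each claim group but Adjuster 1 wins overall — the comparison reverses. The remote team's claims skew toward complex, which has a lower base rate.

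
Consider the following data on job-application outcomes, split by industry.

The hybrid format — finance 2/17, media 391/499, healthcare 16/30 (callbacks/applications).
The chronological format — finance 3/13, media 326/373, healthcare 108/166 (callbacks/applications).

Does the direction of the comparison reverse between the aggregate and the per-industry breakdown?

Finance: the hybrid format 2/17 = 11.8%, the chronological format 3/13 = 23.1% → the chronological format
Media: the hybrid format 391/499 = 78.4%, the chronological format 326/373 = 87.4% → the chronological format
Healthcare: the hybrid format 16/30 = 53.3%, the chronological format 108/166 = 65.1% → the chronological format
Overall: the hybrid format 409/546 = 74.9%, the chronological format 437/552 = 79.2% → the chronological format
The chronological format wins overall and in every industry group — no reversal.

No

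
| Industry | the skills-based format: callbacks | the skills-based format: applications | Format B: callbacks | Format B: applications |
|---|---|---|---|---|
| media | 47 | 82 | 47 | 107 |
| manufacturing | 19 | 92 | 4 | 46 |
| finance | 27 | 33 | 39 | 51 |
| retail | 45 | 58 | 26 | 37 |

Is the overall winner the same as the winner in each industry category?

Media: the skills-based format 47/82 = 57.3%, Format B 47/107 = 43.9% → the skills-based format
Manufacturing: the skills-based format 19/92 = 20.7%, Format B 4/46 = 8.7% → the skills-based format
Finance: the skills-based format 27/33 = 81.8%, Format B 39/51 = 76.5% → the skills-based format
Retail: the skills-based format 45/58 = 77.6%, Format B 26/37 = 70.3% → the skills-based format
Overall: the skills-based format 138/265 = 52.1%, Format B 116/241 = 48.1% → the skills-based format
The skills-based format wins overall and in every industry group — no reversal.

Yes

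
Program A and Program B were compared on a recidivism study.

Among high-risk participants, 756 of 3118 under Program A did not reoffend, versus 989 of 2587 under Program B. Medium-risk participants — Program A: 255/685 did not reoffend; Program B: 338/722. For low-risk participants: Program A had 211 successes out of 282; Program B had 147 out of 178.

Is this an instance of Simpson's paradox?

High-risk: Program A 756/3118 = 24.2%, Program B 989/2587 = 38.2% → Program B
Medium-risk: Program A 255/685 = 37.2%, Program B 338/722 = 46.8% → Program B
Low-risk: Program A 211/282 = 74.8%, Program B 147/178 = 82.6% → Program B
Overall: Program A 1222/4085 = 29.9%, Program B 1474/3487 = 42.3% → Program B
Program B wins overall and in every risk group — no reversal.

No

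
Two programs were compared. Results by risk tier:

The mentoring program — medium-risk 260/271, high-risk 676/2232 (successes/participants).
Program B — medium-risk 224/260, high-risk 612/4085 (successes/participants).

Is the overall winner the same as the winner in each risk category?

Medium-risk: the mentoring program 260/271 = 95.9%, Program B 224/260 = 86.2% → the mentoring program
High-risk: the mentoring program 676/2232 = 30.3%, Program B 612/4085 = 15.0% → the mentoring program
Overall: the mentoring program 936/2503 = 37.4%, Program B 836/4345 = 19.2% → the mentoring program
The mentoring program wins overall and in every risk group — no reversal.

Yes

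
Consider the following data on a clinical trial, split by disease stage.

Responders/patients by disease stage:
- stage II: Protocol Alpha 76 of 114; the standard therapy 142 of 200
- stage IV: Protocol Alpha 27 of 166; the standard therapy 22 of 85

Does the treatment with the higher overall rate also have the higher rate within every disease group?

Stage II: Protocol Alpha 76/114 = 66.7%, the standard therapy 142/200 = 71.0% → the standard therapy
Stage IV: Protocol Alpha 27/166 = 16.3%, the standard therapy 22/85 = 25.9% → the standard therapy
Overall: Protocol Alpha 103/280 = 36.8%, the standard therapy 164/285 = 57.5% → the standard therapy
The standard therapy wins overall and in every disease group — no reversal.

Yes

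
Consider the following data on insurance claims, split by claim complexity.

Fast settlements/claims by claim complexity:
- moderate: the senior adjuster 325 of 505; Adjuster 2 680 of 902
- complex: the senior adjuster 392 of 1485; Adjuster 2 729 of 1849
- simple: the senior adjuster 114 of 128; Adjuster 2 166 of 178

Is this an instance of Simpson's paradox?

No

Moderate: the senior adjuster 325/505 = 64.4%, Adjuster 2 680/902 = 75.4% → Adjuster 2
Complex: the senior adjuster 392/1485 = 26.4%, Adjuster 2 729/1849 = 39.4% → Adjuster 2
Simple: the senior adjuster 114/128 = 89.1%, Adjuster 2 166/178 = 93.3% → Adjuster 2
Overall: the senior adjuster 831/2118 = 39.2%, Adjuster 2 1575/2929 = 53.8% → Adjuster 2
Adjuster 2 wins overall and in every claim group — no reversal.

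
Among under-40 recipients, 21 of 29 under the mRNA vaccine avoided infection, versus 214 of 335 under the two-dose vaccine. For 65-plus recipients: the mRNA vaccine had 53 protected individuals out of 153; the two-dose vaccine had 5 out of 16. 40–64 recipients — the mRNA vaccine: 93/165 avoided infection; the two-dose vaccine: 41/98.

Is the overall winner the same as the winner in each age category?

No

Under-40: the mRNA vaccine 21/29 = 72.4%, the two-dose vaccine 214/335 = 63.9% → the mRNA vaccine
65-plus: the mRNA vaccine 53/153 = 34.6%, the two-dose vaccine 5/16 = 31.2% → the mRNA vaccine
40–64: the mRNA vaccine 93/165 = 56.4%, the two-dose vaccine 41/98 = 41.8% → the mRNA vaccine
Overall: the mRNA vaccine 167/347 = 48.1%, the two-dose vaccine 260/449 = 57.9% → the two-dose vaccine
The mRNA vaccine wins each age group but the two-dose vaccine wins overall — the comparison reverses. The mRNA vaccine's recipients skew toward 65-plus, which has a lower base rate.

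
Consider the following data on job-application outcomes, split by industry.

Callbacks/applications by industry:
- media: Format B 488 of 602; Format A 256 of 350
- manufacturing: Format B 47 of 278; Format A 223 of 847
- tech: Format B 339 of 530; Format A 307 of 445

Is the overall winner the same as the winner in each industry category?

Media: Format B 488/602 = 81.1%, Format A 256/350 = 73.1% → Format B
Manufacturing: Format B 47/278 = 16.9%, Format A 223/847 = 26.3% → Format A
Tech: Format B 339/530 = 64.0%, Format A 307/445 = 69.0% → Format A
Overall: Format B 874/1410 = 62.0%, Format A 786/1642 = 47.9% → Format B
Neither sweeps: Format B wins 1 of 3 groups, Format A wins 2. Format B wins overall but not every group — no Simpson reversal.

No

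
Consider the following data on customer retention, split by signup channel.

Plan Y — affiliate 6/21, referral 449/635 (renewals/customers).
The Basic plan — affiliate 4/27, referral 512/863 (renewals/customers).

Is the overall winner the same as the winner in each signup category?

Yes

Affiliate: Plan Y 6/21 = 28.6%, the Basic plan 4/27 = 14.8% → Plan Y
Referral: Plan Y 449/635 = 70.7%, the Basic plan 512/863 = 59.3% → Plan Y
Overall: Plan Y 455/656 = 69.4%, the Basic plan 516/890 = 58.0% → Plan Y
Plan Y wins overall and in every signup group — no reversal.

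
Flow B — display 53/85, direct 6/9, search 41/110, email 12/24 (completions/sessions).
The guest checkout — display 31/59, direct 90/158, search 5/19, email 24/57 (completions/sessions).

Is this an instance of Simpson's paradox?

Yes

Display: Flow B 53/85 = 62.4%, the guest checkout 31/59 = 52.5% → Flow B
Direct: Flow B 6/9 = 66.7%, the guest checkout 90/158 = 57.0% → Flow B
Search: Flow B 41/110 = 37.3%, the guest checkout 5/19 = 26.3% → Flow B
Email: Flow B 12/24 = 50.0%, the guest checkout 24/57 = 42.1% → Flow B
Overall: Flow B 112/228 = 49.1%, the guest checkout 150/293 = 51.2% → the guest checkout
Flow B wins each traffic group but the guest checkout wins overall — the comparison reverses. Flow B's sessions skew toward search, which has a lower base rate.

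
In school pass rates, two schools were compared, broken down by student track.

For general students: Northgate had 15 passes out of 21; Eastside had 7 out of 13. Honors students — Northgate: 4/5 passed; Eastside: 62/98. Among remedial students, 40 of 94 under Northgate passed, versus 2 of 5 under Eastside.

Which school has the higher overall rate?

General: Northgate 15/21 = 71.4%, Eastside 7/13 = 53.8% → Northgate
Honors: Northgate 4/5 = 80.0%, Eastside 62/98 = 63.3% → Northgate
Remedial: Northgate 40/94 = 42.6%, Eastside 2/5 = 40.0% → Northgate
Overall: Northgate 59/120 = 49.2%, Eastside 71/116 = 61.2% → Eastside
(Northgate wins every student group but Eastside wins overall — Northgate's students skew toward the low-rate remedial group.)

Eastside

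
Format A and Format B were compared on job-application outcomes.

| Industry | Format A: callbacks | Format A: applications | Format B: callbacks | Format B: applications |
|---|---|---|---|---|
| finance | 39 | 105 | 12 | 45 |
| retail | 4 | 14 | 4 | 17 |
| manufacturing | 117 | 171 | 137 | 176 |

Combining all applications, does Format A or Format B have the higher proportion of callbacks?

Format B

Finance: Format A 39/105 = 37.1%, Format B 12/45 = 26.7% → Format A
Retail: Format A 4/14 = 28.6%, Format B 4/17 = 23.5% → Format A
Manufacturing: Format A 117/171 = 68.4%, Format B 137/176 = 77.8% → Format B
Overall: Format A 160/290 = 55.2%, Format B 153/238 = 64.3% → Format B
(Neither sweeps every industry group, but Format B has the higher pooled rate.)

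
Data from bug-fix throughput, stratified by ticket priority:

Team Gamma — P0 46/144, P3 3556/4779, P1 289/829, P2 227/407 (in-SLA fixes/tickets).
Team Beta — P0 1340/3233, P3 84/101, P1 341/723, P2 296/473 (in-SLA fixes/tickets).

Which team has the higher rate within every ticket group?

P0: Team Gamma 46/144 = 31.9%, Team Beta 1340/3233 = 41.4% → Team Beta
P3: Team Gamma 3556/4779 = 74.4%, Team Beta 84/101 = 83.2% → Team Beta
P1: Team Gamma 289/829 = 34.9%, Team Beta 341/723 = 47.2% → Team Beta
P2: Team Gamma 227/407 = 55.8%, Team Beta 296/473 = 62.6% → Team Beta
Team Beta has the higher rate in all 4 groups.

Team Beta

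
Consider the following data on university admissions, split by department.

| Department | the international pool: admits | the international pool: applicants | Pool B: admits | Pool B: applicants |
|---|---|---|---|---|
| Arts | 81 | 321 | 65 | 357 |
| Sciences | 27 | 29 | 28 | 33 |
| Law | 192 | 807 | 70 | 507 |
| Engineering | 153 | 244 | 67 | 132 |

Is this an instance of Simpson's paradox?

Arts: the international pool 81/321 = 25.2%, Pool B 65/357 = 18.2% → the international pool
Sciences: the international pool 27/29 = 93.1%, Pool B 28/33 = 84.8% → the international pool
Law: the international pool 192/807 = 23.8%, Pool B 70/507 = 13.8% → the international pool
Engineering: the international pool 153/244 = 62.7%, Pool B 67/132 = 50.8% → the international pool
Overall: the international pool 453/1401 = 32.3%, Pool B 230/1029 = 22.4% → the international pool
The international pool wins overall and in every department group — no reversal.

No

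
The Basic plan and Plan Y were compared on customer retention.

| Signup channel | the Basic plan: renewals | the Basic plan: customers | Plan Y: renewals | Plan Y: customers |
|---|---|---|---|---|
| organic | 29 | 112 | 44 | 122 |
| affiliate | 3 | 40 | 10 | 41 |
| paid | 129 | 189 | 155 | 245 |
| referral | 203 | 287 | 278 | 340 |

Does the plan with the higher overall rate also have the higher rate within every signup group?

No

Organic: the Basic plan 29/112 = 25.9%, Plan Y 44/122 = 36.1% → Plan Y
Affiliate: the Basic plan 3/40 = 7.5%, Plan Y 10/41 = 24.4% → Plan Y
Paid: the Basic plan 129/189 = 68.3%, Plan Y 155/245 = 63.3% → the Basic plan
Referral: the Basic plan 203/287 = 70.7%, Plan Y 278/340 = 81.8% → Plan Y
Overall: the Basic plan 364/628 = 58.0%, Plan Y 487/748 = 65.1% → Plan Y
Neither sweeps: the Basic plan wins 1 of 4 groups, Plan Y wins 3. Plan Y wins overall but not every group — no Simpson reversal.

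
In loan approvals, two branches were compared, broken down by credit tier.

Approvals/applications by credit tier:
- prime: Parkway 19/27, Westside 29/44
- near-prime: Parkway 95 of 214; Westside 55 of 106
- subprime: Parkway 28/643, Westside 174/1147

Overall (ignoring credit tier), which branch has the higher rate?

Prime: Parkway 19/27 = 70.4%, Westside 29/44 = 65.9% → Parkway
Near-prime: Parkway 95/214 = 44.4%, Westside 55/106 = 51.9% → Westside
Subprime: Parkway 28/643 = 4.4%, Westside 174/1147 = 15.2% → Westside
Overall: Parkway 142/884 = 16.1%, Westside 258/1297 = 19.9% → Westside
(Neither sweeps every credit group, but Westside has the higher pooled rate.)

Westside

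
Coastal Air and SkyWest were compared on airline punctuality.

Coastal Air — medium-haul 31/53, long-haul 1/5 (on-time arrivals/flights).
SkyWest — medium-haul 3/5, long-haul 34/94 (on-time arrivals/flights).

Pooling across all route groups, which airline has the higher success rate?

Medium-haul: Coastal Air 31/53 = 58.5%, SkyWest 3/5 = 60.0% → SkyWest
Long-haul: Coastal Air 1/5 = 20.0%, SkyWest 34/94 = 36.2% → SkyWest
Overall: Coastal Air 32/58 = 55.2%, SkyWest 37/99 = 37.4% → Coastal Air
(SkyWest wins every route group but Coastal Air wins overall — SkyWest's flights skew toward the low-rate long-haul group.)

Coastal Air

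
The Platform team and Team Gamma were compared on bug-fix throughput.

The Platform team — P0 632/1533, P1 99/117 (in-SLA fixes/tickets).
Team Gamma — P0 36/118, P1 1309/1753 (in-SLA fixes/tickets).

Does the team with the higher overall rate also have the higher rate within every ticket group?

P0: the Platform team 632/1533 = 41.2%, Team Gamma 36/118 = 30.5% → the Platform team
P1: the Platform team 99/117 = 84.6%, Team Gamma 1309/1753 = 74.7% → the Platform team
Overall: the Platform team 731/1650 = 44.3%, Team Gamma 1345/1871 = 71.9% → Team Gamma
The Platform team wins each ticket group but Team Gamma wins overall — the comparison reverses. The Platform team's tickets skew toward P0, which has a lower base rate.

No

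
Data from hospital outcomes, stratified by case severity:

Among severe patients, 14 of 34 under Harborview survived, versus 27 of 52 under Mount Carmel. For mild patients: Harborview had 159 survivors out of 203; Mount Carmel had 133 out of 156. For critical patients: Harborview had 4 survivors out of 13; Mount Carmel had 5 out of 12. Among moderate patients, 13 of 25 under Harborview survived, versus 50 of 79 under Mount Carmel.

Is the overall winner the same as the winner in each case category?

Yes

Severe: Harborview 14/34 = 41.2%, Mount Carmel 27/52 = 51.9% → Mount Carmel
Mild: Harborview 159/203 = 78.3%, Mount Carmel 133/156 = 85.3% → Mount Carmel
Critical: Harborview 4/13 = 30.8%, Mount Carmel 5/12 = 41.7% → Mount Carmel
Moderate: Harborview 13/25 = 52.0%, Mount Carmel 50/79 = 63.3% → Mount Carmel
Overall: Harborview 190/275 = 69.1%, Mount Carmel 215/299 = 71.9% → Mount Carmel
Mount Carmel wins overall and in every case group — no reversal.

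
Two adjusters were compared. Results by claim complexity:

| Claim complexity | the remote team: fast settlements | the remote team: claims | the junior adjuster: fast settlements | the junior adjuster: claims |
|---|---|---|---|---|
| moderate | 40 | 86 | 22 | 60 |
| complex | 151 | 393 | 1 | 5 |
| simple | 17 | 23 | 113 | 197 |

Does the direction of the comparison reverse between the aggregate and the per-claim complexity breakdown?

Moderate: the remote team 40/86 = 46.5%, the junior adjuster 22/60 = 36.7% → the remote team
Complex: the remote team 151/393 = 38.4%, the junior adjuster 1/5 = 20.0% → the remote team
Simple: the remote team 17/23 = 73.9%, the junior adjuster 113/197 = 57.4% → the remote team
Overall: the remote team 208/502 = 41.4%, the junior adjuster 136/262 = 51.9% → the junior adjuster
The remote team wins each claim group but the junior adjuster wins overall — the comparison reverses. The remote team's claims skew toward complex, which has a lower base rate.

Yes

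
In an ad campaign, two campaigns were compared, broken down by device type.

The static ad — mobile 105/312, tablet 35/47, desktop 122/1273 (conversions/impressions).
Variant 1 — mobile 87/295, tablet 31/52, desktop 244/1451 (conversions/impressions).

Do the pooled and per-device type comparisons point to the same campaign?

Mobile: the static ad 105/312 = 33.7%, Variant 1 87/295 = 29.5% → the static ad
Tablet: the static ad 35/47 = 74.5%, Variant 1 31/52 = 59.6% → the static ad
Desktop: the static ad 122/1273 = 9.6%, Variant 1 244/1451 = 16.8% → Variant 1
Overall: the static ad 262/1632 = 16.1%, Variant 1 362/1798 = 20.1% → Variant 1
Neither sweeps: the static ad wins 2 of 3 groups, Variant 1 wins 1. Variant 1 wins overall but not every group — no Simpson reversal.

No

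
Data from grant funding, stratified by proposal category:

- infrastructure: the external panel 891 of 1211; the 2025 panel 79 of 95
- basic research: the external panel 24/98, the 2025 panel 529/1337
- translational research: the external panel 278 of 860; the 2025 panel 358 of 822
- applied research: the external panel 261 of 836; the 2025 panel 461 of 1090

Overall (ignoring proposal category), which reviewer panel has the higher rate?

Infrastructure: the external panel 891/1211 = 73.6%, the 2025 panel 79/95 = 83.2% → the 2025 panel
Basic research: the external panel 24/98 = 24.5%, the 2025 panel 529/1337 = 39.6% → the 2025 panel
Translational research: the external panel 278/860 = 32.3%, the 2025 panel 358/822 = 43.6% → the 2025 panel
Applied research: the external panel 261/836 = 31.2%, the 2025 panel 461/1090 = 42.3% → the 2025 panel
Overall: the external panel 1454/3005 = 48.4%, the 2025 panel 1427/3344 = 42.7% → the external panel
(The 2025 panel wins every proposal group but the external panel wins overall — the 2025 panel's proposals skew toward the low-rate basic research group.)

the external panel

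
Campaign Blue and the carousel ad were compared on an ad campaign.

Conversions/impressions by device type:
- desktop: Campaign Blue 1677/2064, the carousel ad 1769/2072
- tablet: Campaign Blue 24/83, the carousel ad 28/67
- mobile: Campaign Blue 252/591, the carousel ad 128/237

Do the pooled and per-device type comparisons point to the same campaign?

Yes

Desktop: Campaign Blue 1677/2064 = 81.2%, the carousel ad 1769/2072 = 85.4% → the carousel ad
Tablet: Campaign Blue 24/83 = 28.9%, the carousel ad 28/67 = 41.8% → the carousel ad
Mobile: Campaign Blue 252/591 = 42.6%, the carousel ad 128/237 = 54.0% → the carousel ad
Overall: Campaign Blue 1953/2738 = 71.3%, the carousel ad 1925/2376 = 81.0% → the carousel ad
The carousel ad wins overall and in every device group — no reversal.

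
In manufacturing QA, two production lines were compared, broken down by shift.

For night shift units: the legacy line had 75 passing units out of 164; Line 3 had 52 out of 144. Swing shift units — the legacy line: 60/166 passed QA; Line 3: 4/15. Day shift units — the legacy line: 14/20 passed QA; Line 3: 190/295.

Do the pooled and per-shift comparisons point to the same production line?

No

Night shift: the legacy line 75/164 = 45.7%, Line 3 52/144 = 36.1% → the legacy line
Swing shift: the legacy line 60/166 = 36.1%, Line 3 4/15 = 26.7% → the legacy line
Day shift: the legacy line 14/20 = 70.0%, Line 3 190/295 = 64.4% → the legacy line
Overall: the legacy line 149/350 = 42.6%, Line 3 246/454 = 54.2% → Line 3
The legacy line wins each shift group but Line 3 wins overall — the comparison reverses. The legacy line's units skew toward swing shift, which has a lower base rate.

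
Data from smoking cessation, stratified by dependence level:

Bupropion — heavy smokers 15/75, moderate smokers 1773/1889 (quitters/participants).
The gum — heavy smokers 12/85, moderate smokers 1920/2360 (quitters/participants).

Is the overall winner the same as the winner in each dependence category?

Yes

Heavy smokers: bupropion 15/75 = 20.0%, the gum 12/85 = 14.1% → bupropion
Moderate smokers: bupropion 1773/1889 = 93.9%, the gum 1920/2360 = 81.4% → bupropion
Overall: bupropion 1788/1964 = 91.0%, the gum 1932/2445 = 79.0% → bupropion
Bupropion wins overall and in every dependence group — no reversal.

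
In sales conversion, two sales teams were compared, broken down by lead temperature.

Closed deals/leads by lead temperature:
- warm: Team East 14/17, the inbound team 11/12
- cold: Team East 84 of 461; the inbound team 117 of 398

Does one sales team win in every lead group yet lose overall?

No

Warm: Team East 14/17 = 82.4%, the inbound team 11/12 = 91.7% → the inbound team
Cold: Team East 84/461 = 18.2%, the inbound team 117/398 = 29.4% → the inbound team
Overall: Team East 98/478 = 20.5%, the inbound team 128/410 = 31.2% → the inbound team
The inbound team wins overall and in every lead group — no reversal.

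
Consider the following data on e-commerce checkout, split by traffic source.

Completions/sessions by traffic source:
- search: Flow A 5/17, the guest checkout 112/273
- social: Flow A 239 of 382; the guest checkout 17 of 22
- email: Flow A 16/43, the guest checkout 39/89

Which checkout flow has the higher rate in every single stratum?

the guest checkout

Search: Flow A 5/17 = 29.4%, the guest checkout 112/273 = 41.0% → the guest checkout
Social: Flow A 239/382 = 62.6%, the guest checkout 17/22 = 77.3% → the guest checkout
Email: Flow A 16/43 = 37.2%, the guest checkout 39/89 = 43.8% → the guest checkout
The guest checkout has the higher rate in all 3 groups.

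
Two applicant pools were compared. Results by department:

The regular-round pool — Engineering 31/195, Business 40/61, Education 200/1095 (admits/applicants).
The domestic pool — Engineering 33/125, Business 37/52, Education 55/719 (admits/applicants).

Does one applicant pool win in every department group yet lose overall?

Engineering: the regular-round pool 31/195 = 15.9%, the domestic pool 33/125 = 26.4% → the domestic pool
Business: the regular-round pool 40/61 = 65.6%, the domestic pool 37/52 = 71.2% → the domestic pool
Education: the regular-round pool 200/1095 = 18.3%, the domestic pool 55/719 = 7.6% → the regular-round pool
Overall: the regular-round pool 271/1351 = 20.1%, the domestic pool 125/896 = 14.0% → the regular-round pool
Neither sweeps: the regular-round pool wins 1 of 3 groups, the domestic pool wins 2. The regular-round pool wins overall but not every group — no Simpson reversal.

No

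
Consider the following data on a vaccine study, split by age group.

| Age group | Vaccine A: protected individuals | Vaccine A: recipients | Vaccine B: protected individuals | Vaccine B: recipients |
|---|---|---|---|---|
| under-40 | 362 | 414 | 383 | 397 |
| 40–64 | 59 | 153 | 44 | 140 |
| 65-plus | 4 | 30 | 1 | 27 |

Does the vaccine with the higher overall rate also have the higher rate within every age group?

Under-40: Vaccine A 362/414 = 87.4%, Vaccine B 383/397 = 96.5% → Vaccine B
40–64: Vaccine A 59/153 = 38.6%, Vaccine B 44/140 = 31.4% → Vaccine A
65-plus: Vaccine A 4/30 = 13.3%, Vaccine B 1/27 = 3.7% → Vaccine A
Overall: Vaccine A 425/597 = 71.2%, Vaccine B 428/564 = 75.9% → Vaccine B
Neither sweeps: Vaccine A wins 2 of 3 groups, Vaccine B wins 1. Vaccine B wins overall but not every group — no Simpson reversal.

No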